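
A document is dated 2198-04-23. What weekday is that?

Doomsday rule: the anchor day for the 2100s is Sunday. For year 98: 98÷12 = 8 r 2, and 2÷4 = 0, so 8+2+0 = 10.
Sunday + 10 ≡ Wednesday — that's 2198's doomsday.
In April the doomsday date is Apr 4.
Apr 23 is 19 days after Apr 4; 19 mod 7 = 5, so Wednesday + 5 = Monday.

Monday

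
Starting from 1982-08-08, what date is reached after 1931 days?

+365 (one year) → Aug 8, 1983 (1566 left).
+366 (one year; includes Feb 29, 1984) → Aug 8, 1984 (1200 left).
+365 (one year) → Aug 8, 1985 (835 left).
+365 (one year) → Aug 8, 1986 (470 left).
+365 (one year) → Aug 8, 1987 (105 left).
Aug has 31 days: +24 → Sep 1, 1987 (81 left).
Sep has 30 days: +30 → Oct 1, 1987 (51 left).
Oct has 31 days: +31 → Nov 1, 1987 (20 left).
+20 → Nov 21, 1987.

November 21, 1987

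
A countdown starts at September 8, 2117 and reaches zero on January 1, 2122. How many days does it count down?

Sep 8, 2117 → Sep 8, 2118: 365 days.
Sep 8, 2118 → Sep 8, 2119: 365 days.
Sep 8, 2119 → Sep 8, 2120: 366 days (Feb 29, 2120 is in that span).
Sep 8, 2120 → Sep 8, 2121: 365 days.
Sep 8, 2121 → Oct 8, 2121: 30 days (September has 30).
Oct 8, 2121 → Nov 8, 2121: 31 days (October has 31).
Nov 8, 2121 → Dec 8, 2121: 30 days (November has 30).
Dec 8, 2121 → Jan 1, 2122: 24 days.
Total: 1576 days.

1576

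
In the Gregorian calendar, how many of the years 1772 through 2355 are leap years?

Multiples of 4 in [1772,2355]: 146.
Of those, multiples of 100: 6 (not leap unless ÷400).
Multiples of 400: 1.
Leap years = 146 − 6 + 1 = 141.

141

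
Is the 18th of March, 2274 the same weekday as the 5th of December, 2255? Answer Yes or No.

Yes

From Dec 5, 2255 to Mar 18, 2274 is 6678 days.
6678 mod 7 = 0, so they are the same weekday.
(Dec 5, 2255 is a Wednesday; Mar 18, 2274 is a Wednesday.)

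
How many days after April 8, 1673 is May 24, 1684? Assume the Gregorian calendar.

4064

Apr 8, 1673 → Apr 8, 1674: 365 days.
Apr 8, 1674 → Apr 8, 1675: 365 days.
Apr 8, 1675 → Apr 8, 1676: 366 days (Feb 29, 1676 is in that span).
Apr 8, 1676 → Apr 8, 1677: 365 days.
Apr 8, 1677 → Apr 8, 1678: 365 days.
Apr 8, 1678 → Apr 8, 1679: 365 days.
Apr 8, 1679 → Apr 8, 1680: 366 days (Feb 29, 1680 is in that span).
Apr 8, 1680 → Apr 8, 1681: 365 days.
Apr 8, 1681 → Apr 8, 1682: 365 days.
Apr 8, 1682 → Apr 8, 1683: 365 days.
Apr 8, 1683 → Apr 8, 1684: 366 days (Feb 29, 1684 is in that span).
Apr 8, 1684 → May 8, 1684: 30 days (April has 30).
May 8, 1684 → May 24, 1684: 16 days.
Total: 4064 days.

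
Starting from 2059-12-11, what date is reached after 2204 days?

+366 (one year; includes Feb 29, 2060) → Dec 11, 2060 (1838 left).
+365 (one year) → Dec 11, 2061 (1473 left).
+365 (one year) → Dec 11, 2062 (1108 left).
+365 (one year) → Dec 11, 2063 (743 left).
+366 (one year; includes Feb 29, 2064) → Dec 11, 2064 (377 left).
Dec has 31 days: +21 → Jan 1, 2065 (356 left).
Jan has 31 days: +31 → Feb 1, 2065 (325 left).
Feb has 28 days: +28 → Mar 1, 2065 (297 left).
Mar has 31 days: +31 → Apr 1, 2065 (266 left).
Apr has 30 days: +30 → May 1, 2065 (236 left).
May has 31 days: +31 → Jun 1, 2065 (205 left).
Jun has 30 days: +30 → Jul 1, 2065 (175 left).
Jul has 31 days: +31 → Aug 1, 2065 (144 left).
Aug has 31 days: +31 → Sep 1, 2065 (113 left).
Sep has 30 days: +30 → Oct 1, 2065 (83 left).
Oct has 31 days: +31 → Nov 1, 2065 (52 left).
Nov has 30 days: +30 → Dec 1, 2065 (22 left).
+22 → Dec 23, 2065.

December 23, 2065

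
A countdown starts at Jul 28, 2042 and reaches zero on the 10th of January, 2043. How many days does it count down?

Jul 28, 2042 → Aug 28, 2042: 31 days (July has 31).
Aug 28, 2042 → Sep 28, 2042: 31 days (August has 31).
Sep 28, 2042 → Oct 28, 2042: 30 days (September has 30).
Oct 28, 2042 → Nov 28, 2042: 31 days (October has 31).
Nov 28, 2042 → Dec 28, 2042: 30 days (November has 30).
Dec 28, 2042 → Jan 10, 2043: 13 days.
Total: 166 days.

166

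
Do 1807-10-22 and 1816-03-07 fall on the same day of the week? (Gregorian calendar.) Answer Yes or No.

Yes

From Oct 22, 1807 to Mar 7, 1816 is 3059 days.
3059 mod 7 = 0, so they are the same weekday.
(Oct 22, 1807 is a Thursday; Mar 7, 1816 is a Thursday.)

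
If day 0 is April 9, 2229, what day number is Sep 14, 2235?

2349

Apr 9, 2229 → Apr 9, 2230: 365 days.
Apr 9, 2230 → Apr 9, 2231: 365 days.
Apr 9, 2231 → Apr 9, 2232: 366 days (Feb 29, 2232 is in that span).
Apr 9, 2232 → Apr 9, 2233: 365 days.
Apr 9, 2233 → Apr 9, 2234: 365 days.
Apr 9, 2234 → Apr 9, 2235: 365 days.
Apr 9, 2235 → May 9, 2235: 30 days (April has 30).
May 9, 2235 → Jun 9, 2235: 31 days (May has 31).
Jun 9, 2235 → Jul 9, 2235: 30 days (June has 30).
Jul 9, 2235 → Aug 9, 2235: 31 days (July has 31).
Aug 9, 2235 → Sep 9, 2235: 31 days (August has 31).
Sep 9, 2235 → Sep 14, 2235: 5 days.
Total: 2349 days.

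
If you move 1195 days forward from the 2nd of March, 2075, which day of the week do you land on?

Thursday

First find the weekday of Mar 2, 2075. Doomsday rule: the anchor day for the 2000s is Tuesday. For year 75: 75÷12 = 6 r 3, and 3÷4 = 0, so 6+3+0 = 9.
Tuesday + 9 ≡ Thursday — that's 2075's doomsday.
In March the doomsday date is Mar 14.
Mar 2 is 12 days before Mar 14; 12 mod 7 = 5, so Thursday − 5 = Saturday.
1195 mod 7 = 5, so 1195 days after a Saturday is Saturday + 5 = Thursday.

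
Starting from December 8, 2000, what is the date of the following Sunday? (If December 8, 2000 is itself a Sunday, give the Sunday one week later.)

Dec 8, 2000 is a Friday.
From Friday to the next Sunday is 2 days.
Dec 8, 2000 + 2 = Dec 10, 2000.

December 10, 2000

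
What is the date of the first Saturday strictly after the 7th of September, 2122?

Sep 7, 2122 is a Monday.
From Monday to the next Saturday is 5 days.
Sep 7, 2122 + 5 = Sep 12, 2122.

September 12, 2122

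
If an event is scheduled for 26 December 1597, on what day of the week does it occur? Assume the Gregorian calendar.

Friday

Doomsday rule: the anchor day for the 1500s is Wednesday. For year 97: 97÷12 = 8 r 1, and 1÷4 = 0, so 8+1+0 = 9.
Wednesday + 9 ≡ Friday — that's 1597's doomsday.
In December the doomsday date is Dec 12.
Dec 26 is 14 days after Dec 12; 14 mod 7 = 0, so Friday + 0 = Friday.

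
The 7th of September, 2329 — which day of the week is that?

Doomsday rule: the anchor day for the 2300s is Wednesday. For year 29: 29÷12 = 2 r 5, and 5÷4 = 1, so 2+5+1 = 8.
Wednesday + 8 ≡ Thursday — that's 2329's doomsday.
In September the doomsday date is Sep 5.
Sep 7 is 2 days after Sep 5; 2 mod 7 = 2, so Thursday + 2 = Saturday.

Saturday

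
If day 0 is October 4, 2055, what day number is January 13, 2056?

101

Oct 4, 2055 → Nov 4, 2055: 31 days (October has 31).
Nov 4, 2055 → Dec 4, 2055: 30 days (November has 30).
Dec 4, 2055 → Jan 4, 2056: 31 days (December has 31).
Jan 4, 2056 → Jan 13, 2056: 9 days.
Total: 101 days.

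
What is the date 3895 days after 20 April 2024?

December 19, 2034

+365 (one year) → Apr 20, 2025 (3530 left).
+365 (one year) → Apr 20, 2026 (3165 left).
+365 (one year) → Apr 20, 2027 (2800 left).
+366 (one year; includes Feb 29, 2028) → Apr 20, 2028 (2434 left).
+365 (one year) → Apr 20, 2029 (2069 left).
+365 (one year) → Apr 20, 2030 (1704 left).
+365 (one year) → Apr 20, 2031 (1339 left).
+366 (one year; includes Feb 29, 2032) → Apr 20, 2032 (973 left).
+365 (one year) → Apr 20, 2033 (608 left).
+365 (one year) → Apr 20, 2034 (243 left).
Apr has 30 days: +11 → May 1, 2034 (232 left).
May has 31 days: +31 → Jun 1, 2034 (201 left).
Jun has 30 days: +30 → Jul 1, 2034 (171 left).
Jul has 31 days: +31 → Aug 1, 2034 (140 left).
Aug has 31 days: +31 → Sep 1, 2034 (109 left).
Sep has 30 days: +30 → Oct 1, 2034 (79 left).
Oct has 31 days: +31 → Nov 1, 2034 (48 left).
Nov has 30 days: +30 → Dec 1, 2034 (18 left).
+18 → Dec 19, 2034.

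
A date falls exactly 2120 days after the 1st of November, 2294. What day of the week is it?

Wednesday

Nov 1, 2294 is a Thursday.
2120 mod 7 = 6, so 2120 days after a Thursday is Thursday + 6 = Wednesday.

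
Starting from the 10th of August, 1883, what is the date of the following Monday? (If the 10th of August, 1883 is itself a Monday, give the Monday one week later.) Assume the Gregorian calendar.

August 13, 1883

Aug 10, 1883 is a Friday.
From Friday to the next Monday is 3 days.
Aug 10, 1883 + 3 = Aug 13, 1883.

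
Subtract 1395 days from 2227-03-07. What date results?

May 12, 2223

−365 (one year) → Mar 7, 2226 (1030 left).
−365 (one year) → Mar 7, 2225 (665 left).
−365 (one year) → Mar 7, 2224 (300 left).
−7 → Feb 29, 2224 (end of Feb, 29 days; 293 left).
−29 → Jan 31, 2224 (end of Jan, 31 days; 264 left).
−31 → Dec 31, 2223 (end of Dec, 31 days; 233 left).
−31 → Nov 30, 2223 (end of Nov, 30 days; 202 left).
−30 → Oct 31, 2223 (end of Oct, 31 days; 172 left).
−31 → Sep 30, 2223 (end of Sep, 30 days; 141 left).
−30 → Aug 31, 2223 (end of Aug, 31 days; 111 left).
−31 → Jul 31, 2223 (end of Jul, 31 days; 80 left).
−31 → Jun 30, 2223 (end of Jun, 30 days; 49 left).
−30 → May 31, 2223 (end of May, 31 days; 19 left).
−19 → May 12, 2223.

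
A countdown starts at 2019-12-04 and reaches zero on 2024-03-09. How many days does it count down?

1557

Dec 4, 2019 → Dec 4, 2020: 366 days (Feb 29, 2020 is in that span).
Dec 4, 2020 → Dec 4, 2021: 365 days.
Dec 4, 2021 → Dec 4, 2022: 365 days.
Dec 4, 2022 → Dec 4, 2023: 365 days.
Dec 4, 2023 → Jan 4, 2024: 31 days (December has 31).
Jan 4, 2024 → Feb 4, 2024: 31 days (January has 31).
Feb 4, 2024 → Mar 4, 2024: 29 days (February has 29).
Mar 4, 2024 → Mar 9, 2024: 5 days.
Total: 1557 days.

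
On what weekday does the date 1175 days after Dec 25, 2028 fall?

First find the weekday of Dec 25, 2028. Doomsday rule: the anchor day for the 2000s is Tuesday. For year 28: 28÷12 = 2 r 4, and 4÷4 = 1, so 2+4+1 = 7.
Tuesday + 7 ≡ Tuesday — that's 2028's doomsday.
In December the doomsday date is Dec 12.
Dec 25 is 13 days after Dec 12; 13 mod 7 = 6, so Tuesday + 6 = Monday.
1175 mod 7 = 6, so 1175 days after a Monday is Monday + 6 = Sunday.

Sunday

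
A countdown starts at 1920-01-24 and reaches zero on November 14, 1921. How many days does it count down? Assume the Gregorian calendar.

660

Jan 24, 1920 → Jan 24, 1921: 366 days (Feb 29, 1920 is in that span).
Jan 24, 1921 → Feb 24, 1921: 31 days (January has 31).
Feb 24, 1921 → Mar 24, 1921: 28 days (February has 28).
Mar 24, 1921 → Apr 24, 1921: 31 days (March has 31).
Apr 24, 1921 → May 24, 1921: 30 days (April has 30).
May 24, 1921 → Jun 24, 1921: 31 days (May has 31).
Jun 24, 1921 → Jul 24, 1921: 30 days (June has 30).
Jul 24, 1921 → Aug 24, 1921: 31 days (July has 31).
Aug 24, 1921 → Sep 24, 1921: 31 days (August has 31).
Sep 24, 1921 → Oct 24, 1921: 30 days (September has 30).
Oct 24, 1921 → Nov 14, 1921: 21 days.
Total: 660 days.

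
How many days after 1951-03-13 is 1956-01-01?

Mar 13, 1951 → Mar 13, 1952: 366 days (Feb 29, 1952 is in that span).
Mar 13, 1952 → Mar 13, 1953: 365 days.
Mar 13, 1953 → Mar 13, 1954: 365 days.
Mar 13, 1954 → Mar 13, 1955: 365 days.
Mar 13, 1955 → Apr 13, 1955: 31 days (March has 31).
Apr 13, 1955 → May 13, 1955: 30 days (April has 30).
May 13, 1955 → Jun 13, 1955: 31 days (May has 31).
Jun 13, 1955 → Jul 13, 1955: 30 days (June has 30).
Jul 13, 1955 → Aug 13, 1955: 31 days (July has 31).
Aug 13, 1955 → Sep 13, 1955: 31 days (August has 31).
Sep 13, 1955 → Oct 13, 1955: 30 days (September has 30).
Oct 13, 1955 → Nov 13, 1955: 31 days (October has 31).
Nov 13, 1955 → Dec 13, 1955: 30 days (November has 30).
Dec 13, 1955 → Jan 1, 1956: 19 days.
Total: 1755 days.

1755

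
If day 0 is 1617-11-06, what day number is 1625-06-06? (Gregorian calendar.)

2769

Nov 6, 1617 → Nov 6, 1618: 365 days.
Nov 6, 1618 → Nov 6, 1619: 365 days.
Nov 6, 1619 → Nov 6, 1620: 366 days (Feb 29, 1620 is in that span).
Nov 6, 1620 → Nov 6, 1621: 365 days.
Nov 6, 1621 → Nov 6, 1622: 365 days.
Nov 6, 1622 → Nov 6, 1623: 365 days.
Nov 6, 1623 → Nov 6, 1624: 366 days (Feb 29, 1624 is in that span).
Nov 6, 1624 → Dec 6, 1624: 30 days (November has 30).
Dec 6, 1624 → Jan 6, 1625: 31 days (December has 31).
Jan 6, 1625 → Feb 6, 1625: 31 days (January has 31).
Feb 6, 1625 → Mar 6, 1625: 28 days (February has 28).
Mar 6, 1625 → Apr 6, 1625: 31 days (March has 31).
Apr 6, 1625 → May 6, 1625: 30 days (April has 30).
May 6, 1625 → Jun 6, 1625: 31 days.
Total: 2769 days.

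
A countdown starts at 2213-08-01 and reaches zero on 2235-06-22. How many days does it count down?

Aug 1, 2213 → Aug 1, 2214: 365 days.
Aug 1, 2214 → Aug 1, 2215: 365 days.
Aug 1, 2215 → Aug 1, 2216: 366 days (Feb 29, 2216 is in that span).
Aug 1, 2216 → Aug 1, 2217: 365 days.
Aug 1, 2217 → Aug 1, 2218: 365 days.
Aug 1, 2218 → Aug 1, 2219: 365 days.
Aug 1, 2219 → Aug 1, 2220: 366 days (Feb 29, 2220 is in that span).
Aug 1, 2220 → Aug 1, 2221: 365 days.
Aug 1, 2221 → Aug 1, 2222: 365 days.
Aug 1, 2222 → Aug 1, 2223: 365 days.
Aug 1, 2223 → Aug 1, 2224: 366 days (Feb 29, 2224 is in that span).
Aug 1, 2224 → Aug 1, 2225: 365 days.
Aug 1, 2225 → Aug 1, 2226: 365 days.
Aug 1, 2226 → Aug 1, 2227: 365 days.
Aug 1, 2227 → Aug 1, 2228: 366 days (Feb 29, 2228 is in that span).
Aug 1, 2228 → Aug 1, 2229: 365 days.
Aug 1, 2229 → Aug 1, 2230: 365 days.
Aug 1, 2230 → Aug 1, 2231: 365 days.
Aug 1, 2231 → Aug 1, 2232: 366 days (Feb 29, 2232 is in that span).
Aug 1, 2232 → Aug 1, 2233: 365 days.
Aug 1, 2233 → Aug 1, 2234: 365 days.
Aug 1, 2234 → Sep 1, 2234: 31 days (August has 31).
Sep 1, 2234 → Oct 1, 2234: 30 days (September has 30).
Oct 1, 2234 → Nov 1, 2234: 31 days (October has 31).
Nov 1, 2234 → Dec 1, 2234: 30 days (November has 30).
Dec 1, 2234 → Jan 1, 2235: 31 days (December has 31).
Jan 1, 2235 → Feb 1, 2235: 31 days (January has 31).
Feb 1, 2235 → Mar 1, 2235: 28 days (February has 28).
Mar 1, 2235 → Apr 1, 2235: 31 days (March has 31).
Apr 1, 2235 → May 1, 2235: 30 days (April has 30).
May 1, 2235 → Jun 1, 2235: 31 days (May has 31).
Jun 1, 2235 → Jun 22, 2235: 21 days.
Total: 7995 days.

7995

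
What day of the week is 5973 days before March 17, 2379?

Thursday

Mar 17, 2379 is a Saturday.
5973 mod 7 = 2, so 5973 days before a Saturday is Saturday − 2 = Thursday.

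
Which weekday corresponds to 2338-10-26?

Wednesday

Doomsday rule: the anchor day for the 2300s is Wednesday. For year 38: 38÷12 = 3 r 2, and 2÷4 = 0, so 3+2+0 = 5.
Wednesday + 5 ≡ Monday — that's 2338's doomsday.
In October the doomsday date is Oct 10.
Oct 26 is 16 days after Oct 10; 16 mod 7 = 2, so Monday + 2 = Wednesday.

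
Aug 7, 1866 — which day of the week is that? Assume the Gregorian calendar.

Tuesday

Doomsday rule: the anchor day for the 1800s is Friday. For year 66: 66÷12 = 5 r 6, and 6÷4 = 1, so 5+6+1 = 12.
Friday + 12 ≡ Wednesday — that's 1866's doomsday.
In August the doomsday date is Aug 8.
Aug 7 is 1 day before Aug 8; 1 mod 7 = 1, so Wednesday − 1 = Tuesday.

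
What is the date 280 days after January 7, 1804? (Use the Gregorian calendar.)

Jan has 31 days: +25 → Feb 1, 1804 (255 left).
Feb has 29 days: +29 → Mar 1, 1804 (226 left).
Mar has 31 days: +31 → Apr 1, 1804 (195 left).
Apr has 30 days: +30 → May 1, 1804 (165 left).
May has 31 days: +31 → Jun 1, 1804 (134 left).
Jun has 30 days: +30 → Jul 1, 1804 (104 left).
Jul has 31 days: +31 → Aug 1, 1804 (73 left).
Aug has 31 days: +31 → Sep 1, 1804 (42 left).
Sep has 30 days: +30 → Oct 1, 1804 (12 left).
+12 → Oct 13, 1804.

October 13, 1804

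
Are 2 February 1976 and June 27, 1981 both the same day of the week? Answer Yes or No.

From Feb 2, 1976 to Jun 27, 1981 is 1972 days.
1972 mod 7 = 5, so they are different weekdays.
(Feb 2, 1976 is a Monday; Jun 27, 1981 is a Saturday.)

No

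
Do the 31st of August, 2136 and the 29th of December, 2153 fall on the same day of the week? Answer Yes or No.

No

From Aug 31, 2136 to Dec 29, 2153 is 6329 days.
6329 mod 7 = 1, so they are different weekdays.
(Aug 31, 2136 is a Friday; Dec 29, 2153 is a Saturday.)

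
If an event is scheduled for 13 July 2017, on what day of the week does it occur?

Thursday

January 1, 2017 is a Sunday.
Jan 1, 2017 → Feb 1, 2017: 31 days (January has 31).
Feb 1, 2017 → Mar 1, 2017: 28 days (February has 28).
Mar 1, 2017 → Apr 1, 2017: 31 days (March has 31).
Apr 1, 2017 → May 1, 2017: 30 days (April has 30).
May 1, 2017 → Jun 1, 2017: 31 days (May has 31).
Jun 1, 2017 → Jul 1, 2017: 30 days (June has 30).
Jul 1, 2017 → Jul 13, 2017: 12 days.
Total: 193 days.
193 mod 7 = 4, so Sunday + 4 = Thursday.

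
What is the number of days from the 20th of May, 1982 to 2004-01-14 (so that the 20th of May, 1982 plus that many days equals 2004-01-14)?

May 20, 1982 → May 20, 1983: 365 days.
May 20, 1983 → May 20, 1984: 366 days (Feb 29, 1984 is in that span).
May 20, 1984 → May 20, 1985: 365 days.
May 20, 1985 → May 20, 1986: 365 days.
May 20, 1986 → May 20, 1987: 365 days.
May 20, 1987 → May 20, 1988: 366 days (Feb 29, 1988 is in that span).
May 20, 1988 → May 20, 1989: 365 days.
May 20, 1989 → May 20, 1990: 365 days.
May 20, 1990 → May 20, 1991: 365 days.
May 20, 1991 → May 20, 1992: 366 days (Feb 29, 1992 is in that span).
May 20, 1992 → May 20, 1993: 365 days.
May 20, 1993 → May 20, 1994: 365 days.
May 20, 1994 → May 20, 1995: 365 days.
May 20, 1995 → May 20, 1996: 366 days (Feb 29, 1996 is in that span).
May 20, 1996 → May 20, 1997: 365 days.
May 20, 1997 → May 20, 1998: 365 days.
May 20, 1998 → May 20, 1999: 365 days.
May 20, 1999 → May 20, 2000: 366 days (Feb 29, 2000 is in that span).
May 20, 2000 → May 20, 2001: 365 days.
May 20, 2001 → May 20, 2002: 365 days.
May 20, 2002 → May 20, 2003: 365 days.
May 20, 2003 → Jun 20, 2003: 31 days (May has 31).
Jun 20, 2003 → Jul 20, 2003: 30 days (June has 30).
Jul 20, 2003 → Aug 20, 2003: 31 days (July has 31).
Aug 20, 2003 → Sep 20, 2003: 31 days (August has 31).
Sep 20, 2003 → Oct 20, 2003: 30 days (September has 30).
Oct 20, 2003 → Nov 20, 2003: 31 days (October has 31).
Nov 20, 2003 → Dec 20, 2003: 30 days (November has 30).
Dec 20, 2003 → Jan 14, 2004: 25 days.
Total: 7909 days.

7909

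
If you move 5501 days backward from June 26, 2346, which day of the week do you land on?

Thursday

Jun 26, 2346 is a Wednesday.
5501 mod 7 = 6, so 5501 days before a Wednesday is Wednesday − 6 = Thursday.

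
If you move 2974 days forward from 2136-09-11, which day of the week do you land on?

Monday

First find the weekday of Sep 11, 2136. Doomsday rule: the anchor day for the 2100s is Sunday. For year 36: 36÷12 = 3 r 0, and 0÷4 = 0, so 3+0+0 = 3.
Sunday + 3 ≡ Wednesday — that's 2136's doomsday.
In September the doomsday date is Sep 5.
Sep 11 is 6 days after Sep 5; 6 mod 7 = 6, so Wednesday + 6 = Tuesday.
2974 mod 7 = 6, so 2974 days after a Tuesday is Tuesday + 6 = Monday.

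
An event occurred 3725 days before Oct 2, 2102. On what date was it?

−365 (one year) → Oct 2, 2101 (3360 left).
−365 (one year) → Oct 2, 2100 (2995 left).
−365 (one year) → Oct 2, 2099 (2630 left).
−365 (one year) → Oct 2, 2098 (2265 left).
−365 (one year) → Oct 2, 2097 (1900 left).
−365 (one year) → Oct 2, 2096 (1535 left).
−366 (one year; includes Feb 29, 2096) → Oct 2, 2095 (1169 left).
−365 (one year) → Oct 2, 2094 (804 left).
−365 (one year) → Oct 2, 2093 (439 left).
−365 (one year) → Oct 2, 2092 (74 left).
−2 → Sep 30, 2092 (end of Sep, 30 days; 72 left).
−30 → Aug 31, 2092 (end of Aug, 31 days; 42 left).
−31 → Jul 31, 2092 (end of Jul, 31 days; 11 left).
−11 → Jul 20, 2092.

July 20, 2092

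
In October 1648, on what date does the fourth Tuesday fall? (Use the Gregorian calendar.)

October 1, 1648 is a Thursday.
The first Tuesday is therefore October 6 (5 days later).
The fourth Tuesday is 6 + 3×7 = October 27.

October 27, 1648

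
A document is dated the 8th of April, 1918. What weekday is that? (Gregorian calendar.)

Monday

Doomsday rule: the anchor day for the 1900s is Wednesday. For year 18: 18÷12 = 1 r 6, and 6÷4 = 1, so 1+6+1 = 8.
Wednesday + 8 ≡ Thursday — that's 1918's doomsday.
In April the doomsday date is Apr 4.
Apr 8 is 4 days after Apr 4; 4 mod 7 = 4, so Thursday + 4 = Monday.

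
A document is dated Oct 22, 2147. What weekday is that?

Sunday

Doomsday rule: the anchor day for the 2100s is Sunday. For year 47: 47÷12 = 3 r 11, and 11÷4 = 2, so 3+11+2 = 16.
Sunday + 16 ≡ Tuesday — that's 2147's doomsday.
In October the doomsday date is Oct 10.
Oct 22 is 12 days after Oct 10; 12 mod 7 = 5, so Tuesday + 5 = Sunday.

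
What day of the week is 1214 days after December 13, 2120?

Dec 13, 2120 is a Friday.
1214 mod 7 = 3, so 1214 days after a Friday is Friday + 3 = Monday.

Monday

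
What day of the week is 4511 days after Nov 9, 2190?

Friday

First find the weekday of Nov 9, 2190. Doomsday rule: the anchor day for the 2100s is Sunday. For year 90: 90÷12 = 7 r 6, and 6÷4 = 1, so 7+6+1 = 14.
Sunday + 14 ≡ Sunday — that's 2190's doomsday.
In November the doomsday date is Nov 7.
Nov 9 is 2 days after Nov 7; 2 mod 7 = 2, so Sunday + 2 = Tuesday.
4511 mod 7 = 3, so 4511 days after a Tuesday is Tuesday + 3 = Friday.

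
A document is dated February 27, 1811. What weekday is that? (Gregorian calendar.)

Wednesday

Doomsday rule: the anchor day for the 1800s is Friday. For year 11: 11÷12 = 0 r 11, and 11÷4 = 2, so 0+11+2 = 13.
Friday + 13 ≡ Thursday — that's 1811's doomsday.
In February the doomsday date is Feb 28 (1811 is not a leap year).
Feb 27 is 1 day before Feb 28; 1 mod 7 = 1, so Thursday − 1 = Wednesday.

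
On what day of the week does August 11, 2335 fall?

Doomsday rule: the anchor day for the 2300s is Wednesday. For year 35: 35÷12 = 2 r 11, and 11÷4 = 2, so 2+11+2 = 15.
Wednesday + 15 ≡ Thursday — that's 2335's doomsday.
In August the doomsday date is Aug 8.
Aug 11 is 3 days after Aug 8; 3 mod 7 = 3, so Thursday + 3 = Sunday.

Sunday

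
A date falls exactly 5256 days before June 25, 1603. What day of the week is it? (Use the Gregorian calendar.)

First find the weekday of Jun 25, 1603. Doomsday rule: the anchor day for the 1600s is Tuesday. For year 03: 3÷12 = 0 r 3, and 3÷4 = 0, so 0+3+0 = 3.
Tuesday + 3 ≡ Friday — that's 1603's doomsday.
In June the doomsday date is Jun 6.
Jun 25 is 19 days after Jun 6; 19 mod 7 = 5, so Friday + 5 = Wednesday.
5256 mod 7 = 6, so 5256 days before a Wednesday is Wednesday − 6 = Thursday.

Thursday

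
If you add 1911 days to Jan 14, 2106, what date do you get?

April 9, 2111

+365 (one year) → Jan 14, 2107 (1546 left).
+365 (one year) → Jan 14, 2108 (1181 left).
+366 (one year; includes Feb 29, 2108) → Jan 14, 2109 (815 left).
+365 (one year) → Jan 14, 2110 (450 left).
+365 (one year) → Jan 14, 2111 (85 left).
Jan has 31 days: +18 → Feb 1, 2111 (67 left).
Feb has 28 days: +28 → Mar 1, 2111 (39 left).
Mar has 31 days: +31 → Apr 1, 2111 (8 left).
+8 → Apr 9, 2111.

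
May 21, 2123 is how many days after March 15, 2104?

7006

Mar 15, 2104 → Mar 15, 2105: 365 days.
Mar 15, 2105 → Mar 15, 2106: 365 days.
Mar 15, 2106 → Mar 15, 2107: 365 days.
Mar 15, 2107 → Mar 15, 2108: 366 days (Feb 29, 2108 is in that span).
Mar 15, 2108 → Mar 15, 2109: 365 days.
Mar 15, 2109 → Mar 15, 2110: 365 days.
Mar 15, 2110 → Mar 15, 2111: 365 days.
Mar 15, 2111 → Mar 15, 2112: 366 days (Feb 29, 2112 is in that span).
Mar 15, 2112 → Mar 15, 2113: 365 days.
Mar 15, 2113 → Mar 15, 2114: 365 days.
Mar 15, 2114 → Mar 15, 2115: 365 days.
Mar 15, 2115 → Mar 15, 2116: 366 days (Feb 29, 2116 is in that span).
Mar 15, 2116 → Mar 15, 2117: 365 days.
Mar 15, 2117 → Mar 15, 2118: 365 days.
Mar 15, 2118 → Mar 15, 2119: 365 days.
Mar 15, 2119 → Mar 15, 2120: 366 days (Feb 29, 2120 is in that span).
Mar 15, 2120 → Mar 15, 2121: 365 days.
Mar 15, 2121 → Mar 15, 2122: 365 days.
Mar 15, 2122 → Mar 15, 2123: 365 days.
Mar 15, 2123 → Apr 15, 2123: 31 days (March has 31).
Apr 15, 2123 → May 15, 2123: 30 days (April has 30).
May 15, 2123 → May 21, 2123: 6 days.
Total: 7006 days.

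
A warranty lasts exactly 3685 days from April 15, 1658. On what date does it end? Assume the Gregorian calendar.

+365 (one year) → Apr 15, 1659 (3320 left).
+366 (one year; includes Feb 29, 1660) → Apr 15, 1660 (2954 left).
+365 (one year) → Apr 15, 1661 (2589 left).
+365 (one year) → Apr 15, 1662 (2224 left).
+365 (one year) → Apr 15, 1663 (1859 left).
+366 (one year; includes Feb 29, 1664) → Apr 15, 1664 (1493 left).
+365 (one year) → Apr 15, 1665 (1128 left).
+365 (one year) → Apr 15, 1666 (763 left).
+365 (one year) → Apr 15, 1667 (398 left).
Apr has 30 days: +16 → May 1, 1667 (382 left).
May has 31 days: +31 → Jun 1, 1667 (351 left).
Jun has 30 days: +30 → Jul 1, 1667 (321 left).
Jul has 31 days: +31 → Aug 1, 1667 (290 left).
Aug has 31 days: +31 → Sep 1, 1667 (259 left).
Sep has 30 days: +30 → Oct 1, 1667 (229 left).
Oct has 31 days: +31 → Nov 1, 1667 (198 left).
Nov has 30 days: +30 → Dec 1, 1667 (168 left).
Dec has 31 days: +31 → Jan 1, 1668 (137 left).
Jan has 31 days: +31 → Feb 1, 1668 (106 left).
Feb has 29 days: +29 → Mar 1, 1668 (77 left).
Mar has 31 days: +31 → Apr 1, 1668 (46 left).
Apr has 30 days: +30 → May 1, 1668 (16 left).
+16 → May 17, 1668.

May 17, 1668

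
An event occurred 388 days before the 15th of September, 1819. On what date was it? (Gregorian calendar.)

−15 → Aug 31, 1819 (end of Aug, 31 days; 373 left).
−31 → Jul 31, 1819 (end of Jul, 31 days; 342 left).
−31 → Jun 30, 1819 (end of Jun, 30 days; 311 left).
−30 → May 31, 1819 (end of May, 31 days; 281 left).
−31 → Apr 30, 1819 (end of Apr, 30 days; 250 left).
−30 → Mar 31, 1819 (end of Mar, 31 days; 220 left).
−31 → Feb 28, 1819 (end of Feb, 28 days; 189 left).
−28 → Jan 31, 1819 (end of Jan, 31 days; 161 left).
−31 → Dec 31, 1818 (end of Dec, 31 days; 130 left).
−31 → Nov 30, 1818 (end of Nov, 30 days; 99 left).
−30 → Oct 31, 1818 (end of Oct, 31 days; 69 left).
−31 → Sep 30, 1818 (end of Sep, 30 days; 38 left).
−30 → Aug 31, 1818 (end of Aug, 31 days; 8 left).
−8 → Aug 23, 1818.

August 23, 1818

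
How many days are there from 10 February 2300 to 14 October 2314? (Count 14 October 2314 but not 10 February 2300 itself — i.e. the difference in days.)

5359

Feb 10, 2300 → Feb 10, 2301: 365 days.
Feb 10, 2301 → Feb 10, 2302: 365 days.
Feb 10, 2302 → Feb 10, 2303: 365 days.
Feb 10, 2303 → Feb 10, 2304: 365 days.
Feb 10, 2304 → Feb 10, 2305: 366 days (Feb 29, 2304 is in that span).
Feb 10, 2305 → Feb 10, 2306: 365 days.
Feb 10, 2306 → Feb 10, 2307: 365 days.
Feb 10, 2307 → Feb 10, 2308: 365 days.
Feb 10, 2308 → Feb 10, 2309: 366 days (Feb 29, 2308 is in that span).
Feb 10, 2309 → Feb 10, 2310: 365 days.
Feb 10, 2310 → Feb 10, 2311: 365 days.
Feb 10, 2311 → Feb 10, 2312: 365 days.
Feb 10, 2312 → Feb 10, 2313: 366 days (Feb 29, 2312 is in that span).
Feb 10, 2313 → Feb 10, 2314: 365 days.
Feb 10, 2314 → Mar 10, 2314: 28 days (February has 28).
Mar 10, 2314 → Apr 10, 2314: 31 days (March has 31).
Apr 10, 2314 → May 10, 2314: 30 days (April has 30).
May 10, 2314 → Jun 10, 2314: 31 days (May has 31).
Jun 10, 2314 → Jul 10, 2314: 30 days (June has 30).
Jul 10, 2314 → Aug 10, 2314: 31 days (July has 31).
Aug 10, 2314 → Sep 10, 2314: 31 days (August has 31).
Sep 10, 2314 → Oct 10, 2314: 30 days (September has 30).
Oct 10, 2314 → Oct 14, 2314: 4 days.
Total: 5359 days.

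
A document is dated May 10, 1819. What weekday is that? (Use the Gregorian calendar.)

Doomsday rule: the anchor day for the 1800s is Friday. For year 19: 19÷12 = 1 r 7, and 7÷4 = 1, so 1+7+1 = 9.
Friday + 9 ≡ Sunday — that's 1819's doomsday.
In May the doomsday date is May 9.
May 10 is 1 day after May 9; 1 mod 7 = 1, so Sunday + 1 = Monday.

Monday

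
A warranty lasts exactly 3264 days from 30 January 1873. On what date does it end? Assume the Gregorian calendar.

+365 (one year) → Jan 30, 1874 (2899 left).
+365 (one year) → Jan 30, 1875 (2534 left).
+365 (one year) → Jan 30, 1876 (2169 left).
+366 (one year; includes Feb 29, 1876) → Jan 30, 1877 (1803 left).
+365 (one year) → Jan 30, 1878 (1438 left).
+365 (one year) → Jan 30, 1879 (1073 left).
+365 (one year) → Jan 30, 1880 (708 left).
+366 (one year; includes Feb 29, 1880) → Jan 30, 1881 (342 left).
Jan has 31 days: +2 → Feb 1, 1881 (340 left).
Feb has 28 days: +28 → Mar 1, 1881 (312 left).
Mar has 31 days: +31 → Apr 1, 1881 (281 left).
Apr has 30 days: +30 → May 1, 1881 (251 left).
May has 31 days: +31 → Jun 1, 1881 (220 left).
Jun has 30 days: +30 → Jul 1, 1881 (190 left).
Jul has 31 days: +31 → Aug 1, 1881 (159 left).
Aug has 31 days: +31 → Sep 1, 1881 (128 left).
Sep has 30 days: +30 → Oct 1, 1881 (98 left).
Oct has 31 days: +31 → Nov 1, 1881 (67 left).
Nov has 30 days: +30 → Dec 1, 1881 (37 left).
Dec has 31 days: +31 → Jan 1, 1882 (6 left).
+6 → Jan 7, 1882.

January 7, 1882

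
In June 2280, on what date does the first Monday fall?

June 1, 2280 is a Tuesday.
The first Monday is therefore June 7 (6 days later).

June 7, 2280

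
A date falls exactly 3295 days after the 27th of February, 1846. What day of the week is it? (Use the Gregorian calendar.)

Wednesday

First find the weekday of Feb 27, 1846. Doomsday rule: the anchor day for the 1800s is Friday. For year 46: 46÷12 = 3 r 10, and 10÷4 = 2, so 3+10+2 = 15.
Friday + 15 ≡ Saturday — that's 1846's doomsday.
In February the doomsday date is Feb 28 (1846 is not a leap year).
Feb 27 is 1 day before Feb 28; 1 mod 7 = 1, so Saturday − 1 = Friday.
3295 mod 7 = 5, so 3295 days after a Friday is Friday + 5 = Wednesday.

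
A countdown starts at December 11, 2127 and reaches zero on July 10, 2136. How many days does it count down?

Dec 11, 2127 → Dec 11, 2128: 366 days (Feb 29, 2128 is in that span).
Dec 11, 2128 → Dec 11, 2129: 365 days.
Dec 11, 2129 → Dec 11, 2130: 365 days.
Dec 11, 2130 → Dec 11, 2131: 365 days.
Dec 11, 2131 → Dec 11, 2132: 366 days (Feb 29, 2132 is in that span).
Dec 11, 2132 → Dec 11, 2133: 365 days.
Dec 11, 2133 → Dec 11, 2134: 365 days.
Dec 11, 2134 → Dec 11, 2135: 365 days.
Dec 11, 2135 → Jan 11, 2136: 31 days (December has 31).
Jan 11, 2136 → Feb 11, 2136: 31 days (January has 31).
Feb 11, 2136 → Mar 11, 2136: 29 days (February has 29).
Mar 11, 2136 → Apr 11, 2136: 31 days (March has 31).
Apr 11, 2136 → May 11, 2136: 30 days (April has 30).
May 11, 2136 → Jun 11, 2136: 31 days (May has 31).
Jun 11, 2136 → Jul 10, 2136: 29 days.
Total: 3134 days.

3134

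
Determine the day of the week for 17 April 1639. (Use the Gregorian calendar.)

Sunday

Doomsday rule: the anchor day for the 1600s is Tuesday. For year 39: 39÷12 = 3 r 3, and 3÷4 = 0, so 3+3+0 = 6.
Tuesday + 6 ≡ Monday — that's 1639's doomsday.
In April the doomsday date is Apr 4.
Apr 17 is 13 days after Apr 4; 13 mod 7 = 6, so Monday + 6 = Sunday.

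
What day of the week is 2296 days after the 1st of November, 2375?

Nov 1, 2375 is a Saturday.
2296 mod 7 = 0, so 2296 days after a Saturday is Saturday + 0 = Saturday.

Saturday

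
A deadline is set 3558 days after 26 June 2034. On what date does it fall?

+365 (one year) → Jun 26, 2035 (3193 left).
+366 (one year; includes Feb 29, 2036) → Jun 26, 2036 (2827 left).
+365 (one year) → Jun 26, 2037 (2462 left).
+365 (one year) → Jun 26, 2038 (2097 left).
+365 (one year) → Jun 26, 2039 (1732 left).
+366 (one year; includes Feb 29, 2040) → Jun 26, 2040 (1366 left).
+365 (one year) → Jun 26, 2041 (1001 left).
+365 (one year) → Jun 26, 2042 (636 left).
+365 (one year) → Jun 26, 2043 (271 left).
Jun has 30 days: +5 → Jul 1, 2043 (266 left).
Jul has 31 days: +31 → Aug 1, 2043 (235 left).
Aug has 31 days: +31 → Sep 1, 2043 (204 left).
Sep has 30 days: +30 → Oct 1, 2043 (174 left).
Oct has 31 days: +31 → Nov 1, 2043 (143 left).
Nov has 30 days: +30 → Dec 1, 2043 (113 left).
Dec has 31 days: +31 → Jan 1, 2044 (82 left).
Jan has 31 days: +31 → Feb 1, 2044 (51 left).
Feb has 29 days: +29 → Mar 1, 2044 (22 left).
+22 → Mar 23, 2044.

March 23, 2044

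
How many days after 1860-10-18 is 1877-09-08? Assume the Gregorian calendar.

Oct 18, 1860 → Oct 18, 1861: 365 days.
Oct 18, 1861 → Oct 18, 1862: 365 days.
Oct 18, 1862 → Oct 18, 1863: 365 days.
Oct 18, 1863 → Oct 18, 1864: 366 days (Feb 29, 1864 is in that span).
Oct 18, 1864 → Oct 18, 1865: 365 days.
Oct 18, 1865 → Oct 18, 1866: 365 days.
Oct 18, 1866 → Oct 18, 1867: 365 days.
Oct 18, 1867 → Oct 18, 1868: 366 days (Feb 29, 1868 is in that span).
Oct 18, 1868 → Oct 18, 1869: 365 days.
Oct 18, 1869 → Oct 18, 1870: 365 days.
Oct 18, 1870 → Oct 18, 1871: 365 days.
Oct 18, 1871 → Oct 18, 1872: 366 days (Feb 29, 1872 is in that span).
Oct 18, 1872 → Oct 18, 1873: 365 days.
Oct 18, 1873 → Oct 18, 1874: 365 days.
Oct 18, 1874 → Oct 18, 1875: 365 days.
Oct 18, 1875 → Oct 18, 1876: 366 days (Feb 29, 1876 is in that span).
Oct 18, 1876 → Nov 18, 1876: 31 days (October has 31).
Nov 18, 1876 → Dec 18, 1876: 30 days (November has 30).
Dec 18, 1876 → Jan 18, 1877: 31 days (December has 31).
Jan 18, 1877 → Feb 18, 1877: 31 days (January has 31).
Feb 18, 1877 → Mar 18, 1877: 28 days (February has 28).
Mar 18, 1877 → Apr 18, 1877: 31 days (March has 31).
Apr 18, 1877 → May 18, 1877: 30 days (April has 30).
May 18, 1877 → Jun 18, 1877: 31 days (May has 31).
Jun 18, 1877 → Jul 18, 1877: 30 days (June has 30).
Jul 18, 1877 → Aug 18, 1877: 31 days (July has 31).
Aug 18, 1877 → Sep 8, 1877: 21 days.
Total: 6169 days.

6169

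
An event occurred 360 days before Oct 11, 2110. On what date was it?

−11 → Sep 30, 2110 (end of Sep, 30 days; 349 left).
−30 → Aug 31, 2110 (end of Aug, 31 days; 319 left).
−31 → Jul 31, 2110 (end of Jul, 31 days; 288 left).
−31 → Jun 30, 2110 (end of Jun, 30 days; 257 left).
−30 → May 31, 2110 (end of May, 31 days; 227 left).
−31 → Apr 30, 2110 (end of Apr, 30 days; 196 left).
−30 → Mar 31, 2110 (end of Mar, 31 days; 166 left).
−31 → Feb 28, 2110 (end of Feb, 28 days; 135 left).
−28 → Jan 31, 2110 (end of Jan, 31 days; 107 left).
−31 → Dec 31, 2109 (end of Dec, 31 days; 76 left).
−31 → Nov 30, 2109 (end of Nov, 30 days; 45 left).
−30 → Oct 31, 2109 (end of Oct, 31 days; 15 left).
−15 → Oct 16, 2109.

October 16, 2109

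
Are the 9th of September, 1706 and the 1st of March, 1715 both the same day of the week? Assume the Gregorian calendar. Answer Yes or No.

No

From Sep 9, 1706 to Mar 1, 1715 is 3095 days.
3095 mod 7 = 1, so they are different weekdays.
(Sep 9, 1706 is a Thursday; Mar 1, 1715 is a Friday.)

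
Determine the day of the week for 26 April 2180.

Wednesday

Doomsday rule: the anchor day for the 2100s is Sunday. For year 80: 80÷12 = 6 r 8, and 8÷4 = 2, so 6+8+2 = 16.
Sunday + 16 ≡ Tuesday — that's 2180's doomsday.
In April the doomsday date is Apr 4.
Apr 26 is 22 days after Apr 4; 22 mod 7 = 1, so Tuesday + 1 = Wednesday.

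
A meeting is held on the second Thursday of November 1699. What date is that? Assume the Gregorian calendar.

November 1, 1699 is a Sunday.
The first Thursday is therefore November 5 (4 days later).
The second Thursday is 5 + 1×7 = November 12.

November 12, 1699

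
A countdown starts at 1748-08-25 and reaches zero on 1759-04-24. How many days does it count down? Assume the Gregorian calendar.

3894

Aug 25, 1748 → Aug 25, 1749: 365 days.
Aug 25, 1749 → Aug 25, 1750: 365 days.
Aug 25, 1750 → Aug 25, 1751: 365 days.
Aug 25, 1751 → Aug 25, 1752: 366 days (Feb 29, 1752 is in that span).
Aug 25, 1752 → Aug 25, 1753: 365 days.
Aug 25, 1753 → Aug 25, 1754: 365 days.
Aug 25, 1754 → Aug 25, 1755: 365 days.
Aug 25, 1755 → Aug 25, 1756: 366 days (Feb 29, 1756 is in that span).
Aug 25, 1756 → Aug 25, 1757: 365 days.
Aug 25, 1757 → Aug 25, 1758: 365 days.
Aug 25, 1758 → Sep 25, 1758: 31 days (August has 31).
Sep 25, 1758 → Oct 25, 1758: 30 days (September has 30).
Oct 25, 1758 → Nov 25, 1758: 31 days (October has 31).
Nov 25, 1758 → Dec 25, 1758: 30 days (November has 30).
Dec 25, 1758 → Jan 25, 1759: 31 days (December has 31).
Jan 25, 1759 → Feb 25, 1759: 31 days (January has 31).
Feb 25, 1759 → Mar 25, 1759: 28 days (February has 28).
Mar 25, 1759 → Apr 24, 1759: 30 days.
Total: 3894 days.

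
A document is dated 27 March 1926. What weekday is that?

Doomsday rule: the anchor day for the 1900s is Wednesday. For year 26: 26÷12 = 2 r 2, and 2÷4 = 0, so 2+2+0 = 4.
Wednesday + 4 ≡ Sunday — that's 1926's doomsday.
In March the doomsday date is Mar 14.
Mar 27 is 13 days after Mar 14; 13 mod 7 = 6, so Sunday + 6 = Saturday.

Saturday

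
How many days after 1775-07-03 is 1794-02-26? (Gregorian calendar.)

Jul 3, 1775 → Jul 3, 1776: 366 days (Feb 29, 1776 is in that span).
Jul 3, 1776 → Jul 3, 1777: 365 days.
Jul 3, 1777 → Jul 3, 1778: 365 days.
Jul 3, 1778 → Jul 3, 1779: 365 days.
Jul 3, 1779 → Jul 3, 1780: 366 days (Feb 29, 1780 is in that span).
Jul 3, 1780 → Jul 3, 1781: 365 days.
Jul 3, 1781 → Jul 3, 1782: 365 days.
Jul 3, 1782 → Jul 3, 1783: 365 days.
Jul 3, 1783 → Jul 3, 1784: 366 days (Feb 29, 1784 is in that span).
Jul 3, 1784 → Jul 3, 1785: 365 days.
Jul 3, 1785 → Jul 3, 1786: 365 days.
Jul 3, 1786 → Jul 3, 1787: 365 days.
Jul 3, 1787 → Jul 3, 1788: 366 days (Feb 29, 1788 is in that span).
Jul 3, 1788 → Jul 3, 1789: 365 days.
Jul 3, 1789 → Jul 3, 1790: 365 days.
Jul 3, 1790 → Jul 3, 1791: 365 days.
Jul 3, 1791 → Jul 3, 1792: 366 days (Feb 29, 1792 is in that span).
Jul 3, 1792 → Jul 3, 1793: 365 days.
Jul 3, 1793 → Aug 3, 1793: 31 days (July has 31).
Aug 3, 1793 → Sep 3, 1793: 31 days (August has 31).
Sep 3, 1793 → Oct 3, 1793: 30 days (September has 30).
Oct 3, 1793 → Nov 3, 1793: 31 days (October has 31).
Nov 3, 1793 → Dec 3, 1793: 30 days (November has 30).
Dec 3, 1793 → Jan 3, 1794: 31 days (December has 31).
Jan 3, 1794 → Feb 3, 1794: 31 days (January has 31).
Feb 3, 1794 → Feb 26, 1794: 23 days.
Total: 6813 days.

6813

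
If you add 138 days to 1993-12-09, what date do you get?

Dec has 31 days: +23 → Jan 1, 1994 (115 left).
Jan has 31 days: +31 → Feb 1, 1994 (84 left).
Feb has 28 days: +28 → Mar 1, 1994 (56 left).
Mar has 31 days: +31 → Apr 1, 1994 (25 left).
+25 → Apr 26, 1994.

April 26, 1994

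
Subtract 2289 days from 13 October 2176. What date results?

−366 (one year; includes Feb 29, 2176) → Oct 13, 2175 (1923 left).
−365 (one year) → Oct 13, 2174 (1558 left).
−365 (one year) → Oct 13, 2173 (1193 left).
−365 (one year) → Oct 13, 2172 (828 left).
−366 (one year; includes Feb 29, 2172) → Oct 13, 2171 (462 left).
−365 (one year) → Oct 13, 2170 (97 left).
−13 → Sep 30, 2170 (end of Sep, 30 days; 84 left).
−30 → Aug 31, 2170 (end of Aug, 31 days; 54 left).
−31 → Jul 31, 2170 (end of Jul, 31 days; 23 left).
−23 → Jul 8, 2170.

July 8, 2170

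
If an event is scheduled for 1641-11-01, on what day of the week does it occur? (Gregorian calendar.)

Doomsday rule: the anchor day for the 1600s is Tuesday. For year 41: 41÷12 = 3 r 5, and 5÷4 = 1, so 3+5+1 = 9.
Tuesday + 9 ≡ Thursday — that's 1641's doomsday.
In November the doomsday date is Nov 7.
Nov 1 is 6 days before Nov 7; 6 mod 7 = 6, so Thursday − 6 = Friday.

Friday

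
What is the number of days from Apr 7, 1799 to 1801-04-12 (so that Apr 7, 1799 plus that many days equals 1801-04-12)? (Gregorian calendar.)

735

Apr 7, 1799 → Apr 7, 1800: 365 days.
Apr 7, 1800 → May 7, 1800: 30 days (April has 30).
May 7, 1800 → Jun 7, 1800: 31 days (May has 31).
Jun 7, 1800 → Jul 7, 1800: 30 days (June has 30).
Jul 7, 1800 → Aug 7, 1800: 31 days (July has 31).
Aug 7, 1800 → Sep 7, 1800: 31 days (August has 31).
Sep 7, 1800 → Oct 7, 1800: 30 days (September has 30).
Oct 7, 1800 → Nov 7, 1800: 31 days (October has 31).
Nov 7, 1800 → Dec 7, 1800: 30 days (November has 30).
Dec 7, 1800 → Jan 7, 1801: 31 days (December has 31).
Jan 7, 1801 → Feb 7, 1801: 31 days (January has 31).
Feb 7, 1801 → Mar 7, 1801: 28 days (February has 28).
Mar 7, 1801 → Apr 7, 1801: 31 days (March has 31).
Apr 7, 1801 → Apr 12, 1801: 5 days.
Total: 735 days.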